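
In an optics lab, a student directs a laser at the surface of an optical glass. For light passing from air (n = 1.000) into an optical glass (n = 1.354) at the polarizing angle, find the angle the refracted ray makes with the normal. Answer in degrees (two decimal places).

tan θ_B = n₂/n₁ = 1.354/1.000 = 1.3540, so θ_B = 53.55°.
At Brewster's angle the reflected and refracted rays are perpendicular, so θ_t = 90° − θ_B = 90° − 53.55° = 36.45°.

θ_t ≈ 36.45°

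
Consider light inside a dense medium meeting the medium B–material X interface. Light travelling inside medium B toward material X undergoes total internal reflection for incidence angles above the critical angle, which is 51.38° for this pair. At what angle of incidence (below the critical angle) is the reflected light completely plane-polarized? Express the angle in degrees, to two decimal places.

θ_B ≈ 38.00°

n₂/n₁ = sin θ_c = sin 51.38° = 0.7813.
tan θ_B equals the same ratio, so θ_B = arctan(0.7813) = 38.00°.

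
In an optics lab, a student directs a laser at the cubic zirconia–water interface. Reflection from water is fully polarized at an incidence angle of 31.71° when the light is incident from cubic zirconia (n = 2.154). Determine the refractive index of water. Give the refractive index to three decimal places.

n ≈ 1.331

Brewster's law: tan θ_B = n₂/n₁ (light incident in cubic zirconia, refracted into water).
n₂ = n₁ tan θ_B = 2.154 × tan 31.71° = 1.331.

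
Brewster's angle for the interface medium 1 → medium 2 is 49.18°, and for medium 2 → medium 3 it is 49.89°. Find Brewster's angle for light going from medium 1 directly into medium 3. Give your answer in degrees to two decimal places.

Each Brewster angle gives a ratio: n₂/n₁ = tan 49.18° = 1.1577, n₃/n₂ = tan 49.89° = 1.1871.
n₃/n₁ = 1.3743. Then tan θ_B(1→3) = n₃/n₁, so θ_B(1→3) = arctan(1.3743) = 53.96°.

θ_B ≈ 53.96°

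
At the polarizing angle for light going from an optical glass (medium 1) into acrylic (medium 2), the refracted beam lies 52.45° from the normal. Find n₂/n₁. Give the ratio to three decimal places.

θ_B + θ_t = 90°, so θ_B = 90° − 52.45° = 37.55°.
Then n₂/n₁ = tan θ_B = tan 37.55° = 0.769.

n₂/n₁ ≈ 0.769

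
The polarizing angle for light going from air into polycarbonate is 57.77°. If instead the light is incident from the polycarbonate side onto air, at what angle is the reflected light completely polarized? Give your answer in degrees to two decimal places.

The two Brewster angles are complementary: θ_B' = 90° − θ_B = 90° − 57.77° = 32.23°.

θ_B' ≈ 32.23°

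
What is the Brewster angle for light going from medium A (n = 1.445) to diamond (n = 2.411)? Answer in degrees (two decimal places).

tan θ_B = n₂/n₁ = 2.411/1.445 = 1.6685. Taking the arctangent, θ_B = 59.06°.

θ_B ≈ 59.06°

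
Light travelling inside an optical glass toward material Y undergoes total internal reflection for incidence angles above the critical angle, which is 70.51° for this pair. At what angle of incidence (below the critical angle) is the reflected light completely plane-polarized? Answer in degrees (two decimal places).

θ_B ≈ 43.31°

sin θ_c = n₂/n₁, so n₂/n₁ = sin 70.51° = 0.9427.
Brewster: tan θ_B = n₂/n₁ = 0.9427.
θ_B = arctan(0.9427) = 43.31°.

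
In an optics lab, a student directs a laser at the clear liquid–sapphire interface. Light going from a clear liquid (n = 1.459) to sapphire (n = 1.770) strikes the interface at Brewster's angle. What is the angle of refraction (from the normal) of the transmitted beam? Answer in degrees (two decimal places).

θ_t ≈ 39.50°

θ_B = arctan(n₂/n₁) = arctan(1.770/1.459) = 50.50°.
The refracted ray is perpendicular to the reflected ray, so θ_t = 90° − θ_B = 39.50°.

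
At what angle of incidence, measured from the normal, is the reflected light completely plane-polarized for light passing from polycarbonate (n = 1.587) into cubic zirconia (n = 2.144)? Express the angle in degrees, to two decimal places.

θ_B ≈ 53.49°

Here n₂/n₁ = 2.144/1.587 = 1.3510, and Brewster's law gives tan θ_B = n₂/n₁. Taking the arctangent, θ_B = 53.49°.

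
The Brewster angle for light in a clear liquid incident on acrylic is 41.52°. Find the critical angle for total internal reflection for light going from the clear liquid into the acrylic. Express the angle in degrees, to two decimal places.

From Brewster, n₂/n₁ = tan θ_B = tan 41.52° = 0.8853.
Then sin θ_c = n₂/n₁ = 0.8853, so θ_c = arcsin 0.8853 = 62.29°.

θ_c ≈ 62.29°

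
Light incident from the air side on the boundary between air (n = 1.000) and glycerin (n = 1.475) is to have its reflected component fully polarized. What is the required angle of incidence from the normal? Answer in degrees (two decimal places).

tan θ_B = n₂/n₁ = 1.475/1.000 = 1.4750.
θ_B = arctan(1.4750) = 55.86°.

θ_B ≈ 55.86°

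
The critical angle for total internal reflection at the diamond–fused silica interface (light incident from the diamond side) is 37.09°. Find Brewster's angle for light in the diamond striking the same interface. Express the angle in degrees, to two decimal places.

θ_B ≈ 31.09°

sin θ_c = n₂/n₁, so n₂/n₁ = sin 37.09° = 0.6031.
Brewster: tan θ_B = n₂/n₁ = 0.6031.
θ_B = arctan(0.6031) = 31.09°.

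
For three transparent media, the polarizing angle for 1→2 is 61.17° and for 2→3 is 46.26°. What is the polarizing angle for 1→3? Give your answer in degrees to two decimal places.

tan θ_B(1→2) = n₂/n₁ = tan 61.17° = 1.8167.
tan θ_B(2→3) = n₃/n₂ = tan 46.26° = 1.0450.
Multiplying, n₃/n₁ = 1.8167 × 1.0450 = 1.8985, and θ_B(1→3) = arctan 1.8985 = 62.22°.

θ_B ≈ 62.22°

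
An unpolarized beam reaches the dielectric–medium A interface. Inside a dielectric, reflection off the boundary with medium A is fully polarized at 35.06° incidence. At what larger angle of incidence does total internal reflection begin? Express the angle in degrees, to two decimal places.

θ_c ≈ 44.57°

n₂/n₁ = tan 35.06° = 0.7018; the critical angle satisfies sin θ_c = n₂/n₁.
θ_c = arcsin(0.7018) = 44.57°.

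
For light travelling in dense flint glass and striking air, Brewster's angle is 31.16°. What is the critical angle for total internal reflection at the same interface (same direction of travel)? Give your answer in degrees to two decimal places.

n₂/n₁ = tan 31.16° = 0.6047; the critical angle satisfies sin θ_c = n₂/n₁.
θ_c = arcsin(0.6047) = 37.20°.

θ_c ≈ 37.20°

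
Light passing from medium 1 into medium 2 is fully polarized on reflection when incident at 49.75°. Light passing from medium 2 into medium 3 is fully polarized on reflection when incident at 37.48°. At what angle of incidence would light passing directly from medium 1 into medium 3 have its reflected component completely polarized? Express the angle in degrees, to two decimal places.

θ_B ≈ 42.17°

tan θ_B(1→2) = n₂/n₁ = tan 49.75° = 1.1812.
tan θ_B(2→3) = n₃/n₂ = tan 37.48° = 0.7668.
So n₃/n₁ = (n₂/n₁)(n₃/n₂) = 1.1812 × 0.7668 = 0.9057.
θ_B(1→3) = arctan(0.9057) = 42.17°.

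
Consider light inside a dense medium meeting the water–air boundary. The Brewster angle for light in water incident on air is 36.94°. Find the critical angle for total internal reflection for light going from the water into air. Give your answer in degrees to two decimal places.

θ_c ≈ 48.76°

tan θ_B = n₂/n₁ = tan 36.94° = 0.7519.
Total internal reflection: sin θ_c = n₂/n₁ = 0.7519.
θ_c = arcsin(0.7519) = 48.76°.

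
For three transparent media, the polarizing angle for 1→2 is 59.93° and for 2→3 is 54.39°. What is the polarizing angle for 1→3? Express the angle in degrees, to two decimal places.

θ_B ≈ 67.48°

Each Brewster angle gives a ratio: n₂/n₁ = tan 59.93° = 1.7272, n₃/n₂ = tan 54.39° = 1.3963.
So n₃/n₁ = (n₂/n₁)(n₃/n₂) = 1.7272 × 1.3963 = 2.4116.
θ_B(1→3) = arctan(2.4116) = 67.48°.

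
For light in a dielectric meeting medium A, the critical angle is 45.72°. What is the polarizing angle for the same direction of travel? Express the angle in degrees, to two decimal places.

θ_B ≈ 35.60°

sin θ_c = n₂/n₁, so n₂/n₁ = sin 45.72° = 0.7159.
Brewster: tan θ_B = n₂/n₁ = 0.7159.
θ_B = arctan(0.7159) = 35.60°.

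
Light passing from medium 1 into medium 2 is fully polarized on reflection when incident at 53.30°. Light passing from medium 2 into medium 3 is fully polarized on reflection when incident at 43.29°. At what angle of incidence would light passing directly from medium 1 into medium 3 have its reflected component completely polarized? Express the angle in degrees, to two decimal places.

n₂/n₁ = tan 53.30° = 1.3416 and n₃/n₂ = tan 43.29° = 0.9420.
n₃/n₁ = 1.2638. Then tan θ_B(1→3) = n₃/n₁, so θ_B(1→3) = arctan(1.2638) = 51.65°.

θ_B ≈ 51.65°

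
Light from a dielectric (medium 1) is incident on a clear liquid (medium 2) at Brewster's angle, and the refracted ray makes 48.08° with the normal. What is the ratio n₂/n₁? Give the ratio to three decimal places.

At Brewster incidence θ_B = 90° − θ_t = 90° − 48.08° = 41.92°.
tan θ_B = n₂/n₁, so n₂/n₁ = tan 41.92° = 0.898.

n₂/n₁ ≈ 0.898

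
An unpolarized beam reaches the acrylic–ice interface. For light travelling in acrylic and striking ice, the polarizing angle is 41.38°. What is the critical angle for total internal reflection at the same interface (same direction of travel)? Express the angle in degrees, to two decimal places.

tan θ_B = n₂/n₁ = tan 41.38° = 0.8810.
Total internal reflection: sin θ_c = n₂/n₁ = 0.8810.
θ_c = arcsin(0.8810) = 61.76°.

θ_c ≈ 61.76°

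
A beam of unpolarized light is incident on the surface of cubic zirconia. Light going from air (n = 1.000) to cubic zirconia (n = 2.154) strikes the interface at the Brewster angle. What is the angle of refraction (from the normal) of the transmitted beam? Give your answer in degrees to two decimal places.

tan θ_B = n₂/n₁ = 2.154/1.000 = 2.1540, so θ_B = 65.10°.
Since θ_B + θ_t = 90° at Brewster incidence, θ_t = 90° − 65.10° = 24.90°.

θ_t ≈ 24.90°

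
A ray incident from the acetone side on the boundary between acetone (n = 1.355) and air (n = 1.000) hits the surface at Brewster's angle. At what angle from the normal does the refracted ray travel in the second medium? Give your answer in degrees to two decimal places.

θ_B = arctan(n₂/n₁) = arctan(1.000/1.355) = 36.43°.
Since θ_B + θ_t = 90° at Brewster incidence, θ_t = 90° − 36.43° = 53.57°.

θ_t ≈ 53.57°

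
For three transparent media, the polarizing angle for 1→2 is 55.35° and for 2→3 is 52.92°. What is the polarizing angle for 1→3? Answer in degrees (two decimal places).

n₂/n₁ = tan 55.35° = 1.4469 and n₃/n₂ = tan 52.92° = 1.3232.
Multiplying, n₃/n₁ = 1.4469 × 1.3232 = 1.9145, and θ_B(1→3) = arctan 1.9145 = 62.42°.

θ_B ≈ 62.42°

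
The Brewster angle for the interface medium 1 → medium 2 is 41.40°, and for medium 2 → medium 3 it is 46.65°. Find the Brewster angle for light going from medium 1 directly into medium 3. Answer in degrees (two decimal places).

θ_B ≈ 43.04°

Each Brewster angle gives a ratio: n₂/n₁ = tan 41.40° = 0.8816, n₃/n₂ = tan 46.65° = 1.0593.
So n₃/n₁ = (n₂/n₁)(n₃/n₂) = 0.8816 × 1.0593 = 0.9339.
θ_B(1→3) = arctan(0.9339) = 43.04°.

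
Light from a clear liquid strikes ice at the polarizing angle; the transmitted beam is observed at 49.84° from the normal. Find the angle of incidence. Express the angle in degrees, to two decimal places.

Since the reflected and refracted rays are at right angles at the polarizing angle, θ_B + θ_t = 90°.
So θ_B = 90° − θ_t = 90° − 49.84° = 40.16°.

θ_B ≈ 40.16°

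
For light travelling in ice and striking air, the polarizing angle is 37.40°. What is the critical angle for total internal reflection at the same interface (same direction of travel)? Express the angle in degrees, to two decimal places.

n₂/n₁ = tan 37.40° = 0.7646; the critical angle satisfies sin θ_c = n₂/n₁.
θ_c = arcsin(0.7646) = 49.87°.

θ_c ≈ 49.87°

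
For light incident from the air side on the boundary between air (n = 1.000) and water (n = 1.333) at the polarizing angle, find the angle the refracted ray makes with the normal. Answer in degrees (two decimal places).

θ_t ≈ 36.88°

tan θ_B = n₂/n₁ = 1.333/1.000 = 1.3330, so θ_B = 53.12°.
At Brewster's angle the reflected and refracted rays are perpendicular, so θ_t = 90° − θ_B = 90° − 53.12° = 36.88°.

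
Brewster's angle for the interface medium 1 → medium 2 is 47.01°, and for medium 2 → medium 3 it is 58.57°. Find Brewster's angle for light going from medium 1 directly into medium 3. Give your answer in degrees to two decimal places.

n₂/n₁ = tan 47.01° = 1.0727 and n₃/n₂ = tan 58.57° = 1.6363.
Multiplying, n₃/n₁ = 1.0727 × 1.6363 = 1.7554, and θ_B(1→3) = arctan 1.7554 = 60.33°.

θ_B ≈ 60.33°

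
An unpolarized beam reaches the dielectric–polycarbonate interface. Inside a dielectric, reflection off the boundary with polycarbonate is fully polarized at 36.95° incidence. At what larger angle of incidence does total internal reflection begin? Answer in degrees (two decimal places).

θ_c ≈ 48.78°

From Brewster, n₂/n₁ = tan θ_B = tan 36.95° = 0.7522.
Then sin θ_c = n₂/n₁ = 0.7522, so θ_c = arcsin 0.7522 = 48.78°.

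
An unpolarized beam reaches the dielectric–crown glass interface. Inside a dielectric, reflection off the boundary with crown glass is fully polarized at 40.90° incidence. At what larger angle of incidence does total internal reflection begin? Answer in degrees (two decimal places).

From Brewster, n₂/n₁ = tan θ_B = tan 40.90° = 0.8662.
Then sin θ_c = n₂/n₁ = 0.8662, so θ_c = arcsin 0.8662 = 60.02°.

θ_c ≈ 60.02°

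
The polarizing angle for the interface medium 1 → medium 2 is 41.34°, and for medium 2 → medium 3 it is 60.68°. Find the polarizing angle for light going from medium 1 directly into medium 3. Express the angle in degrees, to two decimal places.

θ_B ≈ 57.45°

n₂/n₁ = tan 41.34° = 0.8798 and n₃/n₂ = tan 60.68° = 1.7805.
Multiplying, n₃/n₁ = 0.8798 × 1.7805 = 1.5664, and θ_B(1→3) = arctan 1.5664 = 57.45°.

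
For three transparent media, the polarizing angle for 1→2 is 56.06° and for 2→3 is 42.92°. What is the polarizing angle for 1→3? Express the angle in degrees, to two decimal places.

θ_B ≈ 54.11°

tan θ_B(1→2) = n₂/n₁ = tan 56.06° = 1.4859.
tan θ_B(2→3) = n₃/n₂ = tan 42.92° = 0.9299.
Multiplying, n₃/n₁ = 1.4859 × 0.9299 = 1.3818, and θ_B(1→3) = arctan 1.3818 = 54.11°.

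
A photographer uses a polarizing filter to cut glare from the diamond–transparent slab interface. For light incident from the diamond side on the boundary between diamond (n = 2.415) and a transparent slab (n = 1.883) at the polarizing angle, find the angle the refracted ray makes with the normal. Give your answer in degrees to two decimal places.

First find Brewster's angle: tan θ_B = 1.883/2.415 = 0.7797, giving θ_B = 37.94°.
At Brewster's angle the reflected and refracted rays are perpendicular, so θ_t = 90° − θ_B = 90° − 37.94° = 52.06°.

θ_t ≈ 52.06°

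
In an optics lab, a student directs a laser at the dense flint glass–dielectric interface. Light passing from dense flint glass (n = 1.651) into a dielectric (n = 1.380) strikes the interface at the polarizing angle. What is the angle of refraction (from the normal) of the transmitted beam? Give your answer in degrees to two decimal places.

First find Brewster's angle: tan θ_B = 1.380/1.651 = 0.8359, giving θ_B = 39.89°.
At Brewster's angle the reflected and refracted rays are perpendicular, so θ_t = 90° − θ_B = 90° − 39.89° = 50.11°.

θ_t ≈ 50.11°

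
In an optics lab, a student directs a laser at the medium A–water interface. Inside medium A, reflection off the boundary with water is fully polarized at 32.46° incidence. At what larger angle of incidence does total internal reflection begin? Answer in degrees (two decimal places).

n₂/n₁ = tan 32.46° = 0.6361; the critical angle satisfies sin θ_c = n₂/n₁.
θ_c = arcsin(0.6361) = 39.50°.

θ_c ≈ 39.50°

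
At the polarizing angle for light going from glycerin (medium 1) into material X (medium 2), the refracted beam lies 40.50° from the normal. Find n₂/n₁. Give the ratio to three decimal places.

θ_B + θ_t = 90°, so θ_B = 90° − 40.50° = 49.50°.
Then n₂/n₁ = tan θ_B = tan 49.50° = 1.171.

n₂/n₁ ≈ 1.171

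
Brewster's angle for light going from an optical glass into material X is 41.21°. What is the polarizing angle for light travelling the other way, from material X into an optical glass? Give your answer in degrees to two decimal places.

tan θ_B' = n₁/n₂ = 1/tan θ_B, so θ_B' = 90° − θ_B.
θ_B' = 90° − 41.21° = 48.79°.

θ_B' ≈ 48.79°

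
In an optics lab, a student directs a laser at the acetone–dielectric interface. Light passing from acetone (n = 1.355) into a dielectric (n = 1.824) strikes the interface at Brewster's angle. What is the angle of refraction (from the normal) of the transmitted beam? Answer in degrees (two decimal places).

tan θ_B = n₂/n₁ = 1.824/1.355 = 1.3461, so θ_B = 53.39°.
Since θ_B + θ_t = 90° at Brewster incidence, θ_t = 90° − 53.39° = 36.61°.

θ_t ≈ 36.61°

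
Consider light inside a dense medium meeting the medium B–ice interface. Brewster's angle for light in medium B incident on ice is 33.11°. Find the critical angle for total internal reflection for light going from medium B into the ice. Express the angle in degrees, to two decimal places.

n₂/n₁ = tan 33.11° = 0.6521; the critical angle satisfies sin θ_c = n₂/n₁.
θ_c = arcsin(0.6521) = 40.70°.

θ_c ≈ 40.70°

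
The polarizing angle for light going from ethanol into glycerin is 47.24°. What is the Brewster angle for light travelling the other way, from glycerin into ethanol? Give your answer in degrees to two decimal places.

θ_B' ≈ 42.76°

tan θ_B' = n₁/n₂ = 1/tan θ_B, so θ_B' = 90° − θ_B.
θ_B' = 90° − 47.24° = 42.76°.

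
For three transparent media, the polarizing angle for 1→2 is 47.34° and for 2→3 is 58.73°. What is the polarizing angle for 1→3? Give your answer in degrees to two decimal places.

tan θ_B(1→2) = n₂/n₁ = tan 47.34° = 1.0852.
tan θ_B(2→3) = n₃/n₂ = tan 58.73° = 1.6467.
So n₃/n₁ = (n₂/n₁)(n₃/n₂) = 1.0852 × 1.6467 = 1.7870.
θ_B(1→3) = arctan(1.7870) = 60.77°.

θ_B ≈ 60.77°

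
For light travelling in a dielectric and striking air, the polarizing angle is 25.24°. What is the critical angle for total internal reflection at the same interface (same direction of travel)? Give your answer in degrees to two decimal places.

tan θ_B = n₂/n₁ = tan 25.24° = 0.4714.
Total internal reflection: sin θ_c = n₂/n₁ = 0.4714.
θ_c = arcsin(0.4714) = 28.13°.

θ_c ≈ 28.13°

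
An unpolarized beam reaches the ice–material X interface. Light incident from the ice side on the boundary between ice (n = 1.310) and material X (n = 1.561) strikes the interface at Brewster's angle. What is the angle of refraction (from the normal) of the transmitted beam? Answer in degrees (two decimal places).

tan θ_B = n₂/n₁ = 1.561/1.310 = 1.1916, so θ_B = 50.00°.
The refracted ray is perpendicular to the reflected ray, so θ_t = 90° − θ_B = 40.00°.

θ_t ≈ 40.00°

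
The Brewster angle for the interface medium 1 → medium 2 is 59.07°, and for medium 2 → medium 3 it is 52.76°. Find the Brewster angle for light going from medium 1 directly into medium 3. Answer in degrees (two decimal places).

θ_B ≈ 65.51°

n₂/n₁ = tan 59.07° = 1.6689 and n₃/n₂ = tan 52.76° = 1.3155.
So n₃/n₁ = (n₂/n₁)(n₃/n₂) = 1.6689 × 1.3155 = 2.1955.
θ_B(1→3) = arctan(2.1955) = 65.51°.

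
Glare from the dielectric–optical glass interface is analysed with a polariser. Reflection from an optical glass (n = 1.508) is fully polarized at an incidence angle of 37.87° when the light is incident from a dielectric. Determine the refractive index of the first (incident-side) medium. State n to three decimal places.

n ≈ 1.939

Brewster's law: tan θ_B = n₂/n₁ (light incident in a dielectric, refracted into an optical glass).
n₁ = n₂ / tan θ_B = 1.508 / tan 37.87° = 1.939.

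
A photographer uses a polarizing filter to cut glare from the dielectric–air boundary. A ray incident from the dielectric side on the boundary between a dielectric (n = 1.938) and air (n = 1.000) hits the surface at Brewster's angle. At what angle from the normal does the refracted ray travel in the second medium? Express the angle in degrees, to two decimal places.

First find Brewster's angle: tan θ_B = 1.000/1.938 = 0.5160, giving θ_B = 27.29°.
The refracted ray is perpendicular to the reflected ray, so θ_t = 90° − θ_B = 62.71°.

θ_t ≈ 62.71°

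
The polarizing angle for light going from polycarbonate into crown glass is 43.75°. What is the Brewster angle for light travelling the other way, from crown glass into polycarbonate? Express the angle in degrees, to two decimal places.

θ_B' ≈ 46.25°

Reversing the direction swaps n₁ and n₂, so tan θ_B' = 1/tan θ_B and θ_B' = 90° − θ_B.
Hence θ_B' = 90° − 43.75° = 46.25°.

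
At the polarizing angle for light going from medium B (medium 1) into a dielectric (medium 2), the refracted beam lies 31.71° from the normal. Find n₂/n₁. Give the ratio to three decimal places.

At Brewster incidence θ_B = 90° − θ_t = 90° − 31.71° = 58.29°.
Then n₂/n₁ = tan θ_B = tan 58.29° = 1.619.

n₂/n₁ ≈ 1.619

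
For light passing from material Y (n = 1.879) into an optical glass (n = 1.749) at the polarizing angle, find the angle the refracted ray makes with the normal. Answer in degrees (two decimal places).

First find Brewster's angle: tan θ_B = 1.749/1.879 = 0.9308, giving θ_B = 42.95°.
Since θ_B + θ_t = 90° at Brewster incidence, θ_t = 90° − 42.95° = 47.05°.

θ_t ≈ 47.05°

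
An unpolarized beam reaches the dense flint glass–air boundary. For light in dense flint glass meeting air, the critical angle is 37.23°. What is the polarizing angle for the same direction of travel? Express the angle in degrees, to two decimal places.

n₂/n₁ = sin θ_c = sin 37.23° = 0.6050.
tan θ_B equals the same ratio, so θ_B = arctan(0.6050) = 31.17°.

θ_B ≈ 31.17°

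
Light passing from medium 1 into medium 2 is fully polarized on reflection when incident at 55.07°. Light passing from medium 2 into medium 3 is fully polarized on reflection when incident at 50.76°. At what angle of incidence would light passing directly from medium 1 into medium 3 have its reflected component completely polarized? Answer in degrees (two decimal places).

θ_B ≈ 60.30°

tan θ_B(1→2) = n₂/n₁ = tan 55.07° = 1.4319.
tan θ_B(2→3) = n₃/n₂ = tan 50.76° = 1.2244.
Multiplying, n₃/n₁ = 1.4319 × 1.2244 = 1.7531, and θ_B(1→3) = arctan 1.7531 = 60.30°.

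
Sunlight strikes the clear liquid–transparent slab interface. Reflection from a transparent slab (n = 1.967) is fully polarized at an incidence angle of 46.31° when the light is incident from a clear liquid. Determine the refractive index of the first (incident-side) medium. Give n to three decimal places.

Brewster's law: tan θ_B = n₂/n₁ (light incident in a clear liquid, refracted into a transparent slab).
n₁ = n₂ / tan θ_B = 1.967 / tan 46.31° = 1.879.

n ≈ 1.879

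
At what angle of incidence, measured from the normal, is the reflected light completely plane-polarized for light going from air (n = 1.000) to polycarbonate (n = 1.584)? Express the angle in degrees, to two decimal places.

θ_B ≈ 57.74°

tan θ_B = n₂/n₁ = 1.584/1.000 = 1.5840.
So θ_B = arctan 1.5840 = 57.74°.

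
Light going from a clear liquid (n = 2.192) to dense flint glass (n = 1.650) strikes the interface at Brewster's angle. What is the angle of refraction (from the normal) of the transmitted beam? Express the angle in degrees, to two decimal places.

θ_t ≈ 53.03°

θ_B = arctan(n₂/n₁) = arctan(1.650/2.192) = 36.97°.
The refracted ray is perpendicular to the reflected ray, so θ_t = 90° − θ_B = 53.03°.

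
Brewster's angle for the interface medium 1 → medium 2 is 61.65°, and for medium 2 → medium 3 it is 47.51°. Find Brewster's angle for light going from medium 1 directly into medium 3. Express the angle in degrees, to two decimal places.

θ_B ≈ 63.70°

Each Brewster angle gives a ratio: n₂/n₁ = tan 61.65° = 1.8533, n₃/n₂ = tan 47.51° = 1.0917.
n₃/n₁ = 2.0233. Then tan θ_B(1→3) = n₃/n₁, so θ_B(1→3) = arctan(2.0233) = 63.70°.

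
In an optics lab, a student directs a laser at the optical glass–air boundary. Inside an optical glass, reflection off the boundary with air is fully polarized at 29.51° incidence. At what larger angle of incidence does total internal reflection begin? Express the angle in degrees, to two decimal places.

θ_c ≈ 34.47°

tan θ_B = n₂/n₁ = tan 29.51° = 0.5660.
Total internal reflection: sin θ_c = n₂/n₁ = 0.5660.
θ_c = arcsin(0.5660) = 34.47°.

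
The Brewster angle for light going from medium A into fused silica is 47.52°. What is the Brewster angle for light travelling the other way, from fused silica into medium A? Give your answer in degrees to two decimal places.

θ_B' ≈ 42.48°

The two Brewster angles are complementary: θ_B' = 90° − θ_B = 90° − 47.52° = 42.48°.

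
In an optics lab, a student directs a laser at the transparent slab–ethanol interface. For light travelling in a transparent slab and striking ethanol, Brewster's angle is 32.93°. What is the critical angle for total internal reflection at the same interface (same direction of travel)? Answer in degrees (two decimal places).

θ_c ≈ 40.37°

tan θ_B = n₂/n₁ = tan 32.93° = 0.6477.
Total internal reflection: sin θ_c = n₂/n₁ = 0.6477.
θ_c = arcsin(0.6477) = 40.37°.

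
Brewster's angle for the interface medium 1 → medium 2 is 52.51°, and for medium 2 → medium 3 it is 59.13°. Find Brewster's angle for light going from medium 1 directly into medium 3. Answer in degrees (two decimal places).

n₂/n₁ = tan 52.51° = 1.3037 and n₃/n₂ = tan 59.13° = 1.6729.
So n₃/n₁ = (n₂/n₁)(n₃/n₂) = 1.3037 × 1.6729 = 2.1809.
θ_B(1→3) = arctan(2.1809) = 65.37°.

θ_B ≈ 65.37°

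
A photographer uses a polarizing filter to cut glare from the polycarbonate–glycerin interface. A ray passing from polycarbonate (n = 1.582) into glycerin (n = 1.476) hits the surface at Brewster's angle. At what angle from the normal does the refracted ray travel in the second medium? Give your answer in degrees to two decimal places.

tan θ_B = n₂/n₁ = 1.476/1.582 = 0.9330, so θ_B = 43.01°.
At Brewster's angle the reflected and refracted rays are perpendicular, so θ_t = 90° − θ_B = 90° − 43.01° = 46.99°.

θ_t ≈ 46.99°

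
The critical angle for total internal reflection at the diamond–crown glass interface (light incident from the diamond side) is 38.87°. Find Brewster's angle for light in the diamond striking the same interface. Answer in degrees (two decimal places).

sin θ_c = n₂/n₁, so n₂/n₁ = sin 38.87° = 0.6276.
Brewster: tan θ_B = n₂/n₁ = 0.6276.
θ_B = arctan(0.6276) = 32.11°.

θ_B ≈ 32.11°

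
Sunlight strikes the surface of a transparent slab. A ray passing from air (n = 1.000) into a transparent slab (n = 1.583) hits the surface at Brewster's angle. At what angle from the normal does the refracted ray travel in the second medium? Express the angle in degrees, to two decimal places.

tan θ_B = n₂/n₁ = 1.583/1.000 = 1.5830, so θ_B = 57.72°.
The refracted ray is perpendicular to the reflected ray, so θ_t = 90° − θ_B = 32.28°.

θ_t ≈ 32.28°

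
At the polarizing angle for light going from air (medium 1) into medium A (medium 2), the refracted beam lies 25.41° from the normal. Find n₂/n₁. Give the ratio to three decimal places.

n₂/n₁ ≈ 2.105

θ_B + θ_t = 90°, so θ_B = 90° − 25.41° = 64.59°.
Then n₂/n₁ = tan θ_B = tan 64.59° = 2.105.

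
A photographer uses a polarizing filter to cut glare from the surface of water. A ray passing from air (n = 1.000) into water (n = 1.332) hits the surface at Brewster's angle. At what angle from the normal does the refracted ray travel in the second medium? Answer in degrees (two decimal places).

First find Brewster's angle: tan θ_B = 1.332/1.000 = 1.3320, giving θ_B = 53.10°.
At Brewster's angle the reflected and refracted rays are perpendicular, so θ_t = 90° − θ_B = 90° − 53.10° = 36.90°.

θ_t ≈ 36.90°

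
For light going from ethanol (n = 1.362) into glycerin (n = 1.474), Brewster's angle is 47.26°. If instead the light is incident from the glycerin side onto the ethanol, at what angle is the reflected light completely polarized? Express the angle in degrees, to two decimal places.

θ_B' ≈ 42.74°

The two Brewster angles are complementary: θ_B' = 90° − θ_B = 90° − 47.26° = 42.74°.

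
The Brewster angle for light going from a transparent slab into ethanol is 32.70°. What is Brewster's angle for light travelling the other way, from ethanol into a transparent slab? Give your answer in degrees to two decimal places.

θ_B' ≈ 57.30°

tan θ_B' = n₁/n₂ = 1/tan θ_B, so θ_B' = 90° − θ_B.
θ_B' = 90° − 32.70° = 57.30°.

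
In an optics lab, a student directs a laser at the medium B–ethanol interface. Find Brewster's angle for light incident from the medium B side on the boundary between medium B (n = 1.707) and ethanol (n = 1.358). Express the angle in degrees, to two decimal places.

θ_B ≈ 38.50°

Brewster's condition: tan θ_B = n₂/n₁ = 1.358/1.707 = 0.7955. Taking the arctangent, θ_B = 38.50°.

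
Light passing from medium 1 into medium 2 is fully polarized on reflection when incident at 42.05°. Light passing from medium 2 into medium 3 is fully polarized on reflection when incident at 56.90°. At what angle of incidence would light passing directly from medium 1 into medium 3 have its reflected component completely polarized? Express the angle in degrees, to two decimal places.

θ_B ≈ 54.14°

Each Brewster angle gives a ratio: n₂/n₁ = tan 42.05° = 0.9020, n₃/n₂ = tan 56.90° = 1.5340.
Multiplying, n₃/n₁ = 0.9020 × 1.5340 = 1.3836, and θ_B(1→3) = arctan 1.3836 = 54.14°.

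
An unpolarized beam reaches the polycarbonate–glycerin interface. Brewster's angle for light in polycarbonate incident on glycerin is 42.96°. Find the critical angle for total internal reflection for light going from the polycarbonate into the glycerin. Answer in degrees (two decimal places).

tan θ_B = n₂/n₁ = tan 42.96° = 0.9312.
Total internal reflection: sin θ_c = n₂/n₁ = 0.9312.
θ_c = arcsin(0.9312) = 68.62°.

θ_c ≈ 68.62°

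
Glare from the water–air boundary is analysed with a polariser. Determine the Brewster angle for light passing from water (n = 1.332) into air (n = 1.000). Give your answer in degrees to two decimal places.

Here n₂/n₁ = 1.000/1.332 = 0.7508, and Brewster's law gives tan θ_B = n₂/n₁.
So θ_B = arctan 0.7508 = 36.90°.

θ_B ≈ 36.90°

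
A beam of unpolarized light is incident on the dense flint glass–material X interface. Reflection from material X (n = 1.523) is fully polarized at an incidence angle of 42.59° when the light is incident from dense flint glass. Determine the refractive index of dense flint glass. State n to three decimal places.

Full polarization of the reflected beam means tan θ_B = n₂/n₁, where n₁ is the incident medium (dense flint glass).
n₁ = n₂ / tan θ_B = 1.523 / tan 42.59° = 1.657.

n ≈ 1.657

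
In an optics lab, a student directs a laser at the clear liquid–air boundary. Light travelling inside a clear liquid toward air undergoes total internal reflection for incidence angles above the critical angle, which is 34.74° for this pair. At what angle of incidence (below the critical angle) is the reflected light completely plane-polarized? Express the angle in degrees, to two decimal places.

θ_B ≈ 29.68°

n₂/n₁ = sin θ_c = sin 34.74° = 0.5699.
tan θ_B equals the same ratio, so θ_B = arctan(0.5699) = 29.68°.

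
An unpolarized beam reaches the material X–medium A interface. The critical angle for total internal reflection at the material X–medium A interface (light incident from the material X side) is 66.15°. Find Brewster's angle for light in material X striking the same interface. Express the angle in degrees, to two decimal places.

n₂/n₁ = sin θ_c = sin 66.15° = 0.9146.
tan θ_B equals the same ratio, so θ_B = arctan(0.9146) = 42.45°.

θ_B ≈ 42.45°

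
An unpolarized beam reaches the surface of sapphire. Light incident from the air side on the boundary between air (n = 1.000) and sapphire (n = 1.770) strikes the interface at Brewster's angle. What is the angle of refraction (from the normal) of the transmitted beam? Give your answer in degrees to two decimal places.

First find Brewster's angle: tan θ_B = 1.770/1.000 = 1.7700, giving θ_B = 60.53°.
The refracted ray is perpendicular to the reflected ray, so θ_t = 90° − θ_B = 29.47°.

θ_t ≈ 29.47°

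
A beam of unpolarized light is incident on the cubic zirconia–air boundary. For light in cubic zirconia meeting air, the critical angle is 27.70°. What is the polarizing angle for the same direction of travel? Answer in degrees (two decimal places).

θ_B ≈ 24.93°

sin θ_c = n₂/n₁, so n₂/n₁ = sin 27.70° = 0.4648.
Brewster: tan θ_B = n₂/n₁ = 0.4648.
θ_B = arctan(0.4648) = 24.93°.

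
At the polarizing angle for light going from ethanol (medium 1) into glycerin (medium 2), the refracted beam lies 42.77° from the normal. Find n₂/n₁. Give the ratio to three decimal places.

n₂/n₁ ≈ 1.081

At Brewster incidence θ_B = 90° − θ_t = 90° − 42.77° = 47.23°.
Then n₂/n₁ = tan θ_B = tan 47.23° = 1.081.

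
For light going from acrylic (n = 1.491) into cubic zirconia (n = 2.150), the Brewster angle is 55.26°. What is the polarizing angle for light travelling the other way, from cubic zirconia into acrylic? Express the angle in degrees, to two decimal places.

θ_B' ≈ 34.74°

tan θ_B' = n₁/n₂ = 1/tan θ_B, so θ_B' = 90° − θ_B.
θ_B' = 90° − 55.26° = 34.74°.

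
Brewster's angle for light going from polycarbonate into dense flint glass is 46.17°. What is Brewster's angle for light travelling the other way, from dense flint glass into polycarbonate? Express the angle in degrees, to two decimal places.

The two Brewster angles are complementary: θ_B' = 90° − θ_B = 90° − 46.17° = 43.83°.

θ_B' ≈ 43.83°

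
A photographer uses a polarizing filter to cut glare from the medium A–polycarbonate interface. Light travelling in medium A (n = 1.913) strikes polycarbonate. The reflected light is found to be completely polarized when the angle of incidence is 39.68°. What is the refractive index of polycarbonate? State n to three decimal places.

At the Brewster angle, tan θ_B = n₂/n₁ with n₁ on the incident side (medium A) and n₂ on the transmitted side (polycarbonate).
n₂ = n₁ tan θ_B = 1.913 × tan 39.68° = 1.587.

n ≈ 1.587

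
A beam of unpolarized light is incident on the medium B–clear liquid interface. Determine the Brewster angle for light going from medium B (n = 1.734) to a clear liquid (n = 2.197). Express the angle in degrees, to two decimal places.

Here n₂/n₁ = 2.197/1.734 = 1.2670, and Brewster's law gives tan θ_B = n₂/n₁.
θ_B = arctan(1.2670) = 51.72°.

θ_B ≈ 51.72°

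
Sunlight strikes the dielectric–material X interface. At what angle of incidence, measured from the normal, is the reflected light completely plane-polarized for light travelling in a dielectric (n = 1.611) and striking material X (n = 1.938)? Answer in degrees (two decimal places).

θ_B ≈ 50.26°

The reflected p-component vanishes when tan θ_B = n₂/n₁.
Brewster's condition: tan θ_B = n₂/n₁ = 1.938/1.611 = 1.2030. Taking the arctangent, θ_B = 50.26°.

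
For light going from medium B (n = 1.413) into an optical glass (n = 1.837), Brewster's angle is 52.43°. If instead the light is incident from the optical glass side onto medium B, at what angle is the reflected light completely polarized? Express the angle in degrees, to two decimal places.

θ_B' ≈ 37.57°

Reversing the direction swaps n₁ and n₂, so tan θ_B' = 1/tan θ_B and θ_B' = 90° − θ_B.
Hence θ_B' = 90° − 52.43° = 37.57°.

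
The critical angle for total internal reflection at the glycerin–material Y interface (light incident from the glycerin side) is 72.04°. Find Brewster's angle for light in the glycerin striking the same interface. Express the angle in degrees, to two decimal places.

θ_B ≈ 43.57°

sin θ_c = n₂/n₁, so n₂/n₁ = sin 72.04° = 0.9513.
Brewster: tan θ_B = n₂/n₁ = 0.9513.
θ_B = arctan(0.9513) = 43.57°.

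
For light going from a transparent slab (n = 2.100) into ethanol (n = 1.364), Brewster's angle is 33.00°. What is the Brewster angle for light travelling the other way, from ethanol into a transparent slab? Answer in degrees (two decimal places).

θ_B' ≈ 57.00°

tan θ_B' = n₁/n₂ = 1/tan θ_B, so θ_B' = 90° − θ_B.
θ_B' = 90° − 33.00° = 57.00°.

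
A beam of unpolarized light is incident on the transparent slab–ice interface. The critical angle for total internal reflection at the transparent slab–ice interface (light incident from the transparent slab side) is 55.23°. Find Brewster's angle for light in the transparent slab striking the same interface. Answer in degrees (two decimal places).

θ_B ≈ 39.40°

n₂/n₁ = sin θ_c = sin 55.23° = 0.8214.
tan θ_B equals the same ratio, so θ_B = arctan(0.8214) = 39.40°.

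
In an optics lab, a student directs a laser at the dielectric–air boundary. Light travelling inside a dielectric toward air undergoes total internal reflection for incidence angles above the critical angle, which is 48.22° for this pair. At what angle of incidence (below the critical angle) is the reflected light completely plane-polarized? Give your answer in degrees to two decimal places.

sin θ_c = n₂/n₁, so n₂/n₁ = sin 48.22° = 0.7457.
Brewster: tan θ_B = n₂/n₁ = 0.7457.
θ_B = arctan(0.7457) = 36.71°.

θ_B ≈ 36.71°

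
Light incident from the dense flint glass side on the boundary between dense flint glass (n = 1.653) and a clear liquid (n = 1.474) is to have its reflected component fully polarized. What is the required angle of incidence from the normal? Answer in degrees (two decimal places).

Brewster's condition: tan θ_B = n₂/n₁ = 1.474/1.653 = 0.8917. Taking the arctangent, θ_B = 41.72°.

θ_B ≈ 41.72°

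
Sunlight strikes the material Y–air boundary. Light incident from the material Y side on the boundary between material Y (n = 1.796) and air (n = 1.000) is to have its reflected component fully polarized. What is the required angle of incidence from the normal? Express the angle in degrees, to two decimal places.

Here n₂/n₁ = 1.000/1.796 = 0.5568, and Brewster's law gives tan θ_B = n₂/n₁. Taking the arctangent, θ_B = 29.11°.

θ_B ≈ 29.11°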